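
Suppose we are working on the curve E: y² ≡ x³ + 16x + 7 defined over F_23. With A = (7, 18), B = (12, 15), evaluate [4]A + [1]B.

First 4A:
Double-and-add on 4 = (100)₂. Start with A = (7, 18) for the leading 1-bit.
double: tangent at (7, 18): λ = (3·7² + 16)/(2·18) ≡ 2/13. 13⁻¹ ≡ 16 (mod 23), so λ ≡ 2·16 ≡ 9.
  x = λ² - 7 - 7 = 81 - 14 ≡ 21; y = λ·(7 - 21) - 18 ≡ 17. → (21, 17)
double: tangent at (21, 17): λ = (3·21² + 16)/(2·17) ≡ 5/11. 11⁻¹ ≡ 21 (mod 23), so λ ≡ 5·21 ≡ 13.
  x = λ² - 21 - 21 = 169 - 42 ≡ 12; y = λ·(21 - 12) - 17 ≡ 8. → (12, 8)
4A = (12, 8).
Finally 4A + B:
(12, 8) + (12, 15): same x and y₁ ≡ -y₂, so the sum is 𝒪.

O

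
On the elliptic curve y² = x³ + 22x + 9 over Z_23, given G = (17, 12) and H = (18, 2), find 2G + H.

First 2G:
Repeated addition: build up to 2G.
2G: tangent at (17, 12): λ = (3·17² + 22)/(2·12) ≡ 15/1. 1⁻¹ ≡ 1 (mod 23) since 1·1 = 1 ≡ 1, so λ ≡ 15·1 ≡ 15.
  x = λ² - 17 - 17 = 225 - 34 ≡ 7; y = λ·(17 - 7) - 12 ≡ 0. → (7, 0)
2G = (7, 0).
Finally 2G + H:
(7, 0) + (18, 2). λ = (2 - 0)/(18 - 7) ≡ 2/11 mod 23. 11⁻¹ ≡ 21 (mod 23), so λ ≡ 19.
  x = λ² - 7 - 18 = 361 - 25 ≡ 14; y = λ·(7 - 14) - 0 ≡ 5. → (14, 5)

(14, 5)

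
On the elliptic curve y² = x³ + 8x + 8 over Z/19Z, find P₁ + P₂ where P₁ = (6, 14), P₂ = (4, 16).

(10, 9)

(6, 14) + (4, 16). λ = (16 - 14)/(4 - 6) ≡ 2/17 mod 19. 17⁻¹ ≡ 9 (mod 19), so λ ≡ 18.
  x = λ² - 6 - 4 = 324 - 10 ≡ 10; y = λ·(6 - 10) - 14 ≡ 9. → (10, 9)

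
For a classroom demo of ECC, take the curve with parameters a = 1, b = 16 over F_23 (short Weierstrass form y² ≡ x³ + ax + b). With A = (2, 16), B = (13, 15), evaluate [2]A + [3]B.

First 2A:
Repeated addition: build up to 2A.
2A: tangent at (2, 16): λ = (3·2² + 1)/(2·16) ≡ 13/9. 9⁻¹ ≡ 18 (mod 23), so λ ≡ 13·18 ≡ 4.
  x = λ² - 2 - 2 = 16 - 4 ≡ 12; y = λ·(2 - 12) - 16 ≡ 13. → (12, 13)
2A = (12, 13).
Next 3B:
Repeated addition: build up to 3B.
2B: tangent at (13, 15): λ = (3·13² + 1)/(2·15) ≡ 2/7. 7⁻¹ ≡ 10 (mod 23) since 7·10 = 70 ≡ 1, so λ ≡ 2·10 ≡ 20.
  x = λ² - 13 - 13 = 400 - 26 ≡ 6; y = λ·(13 - 6) - 15 ≡ 10. → (6, 10)
3B: (6, 10) + (13, 15). λ = (15 - 10)/(13 - 6) ≡ 5/7 mod 23. 7⁻¹ ≡ 10 (mod 23) since 7·10 = 70 ≡ 1, so λ ≡ 4.
  x = λ² - 6 - 13 = 16 - 19 ≡ 20; y = λ·(6 - 20) - 10 ≡ 3. → (20, 3)
3B = (20, 3).
Finally 2A + 3B:
(12, 13) + (20, 3). λ = (3 - 13)/(20 - 12) ≡ 13/8 mod 23. 8⁻¹ ≡ 3 (mod 23), so λ ≡ 16.
  x = λ² - 12 - 20 = 256 - 32 ≡ 17; y = λ·(12 - 17) - 13 ≡ 22. → (17, 22)

(17, 22)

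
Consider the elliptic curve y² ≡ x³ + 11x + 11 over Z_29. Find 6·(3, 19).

Write Q = (3, 19).
Repeated addition: build up to 6Q.
2Q: tangent at (3, 19): λ = (3·3² + 11)/(2·19) ≡ 9/9. 9⁻¹ ≡ 13 (mod 29), so λ ≡ 9·13 ≡ 1.
  x = λ² - 3 - 3 = 1 - 6 ≡ 24; y = λ·(3 - 24) - 19 ≡ 18. → (24, 18)
3Q: (24, 18) + (3, 19). λ = (19 - 18)/(3 - 24) ≡ 1/8 mod 29. 8⁻¹ ≡ 11 (mod 29) since 8·11 = 88 ≡ 1, so λ ≡ 11.
  x = λ² - 24 - 3 = 121 - 27 ≡ 7; y = λ·(24 - 7) - 18 ≡ 24. → (7, 24)
4Q: (7, 24) + (3, 19). λ = (19 - 24)/(3 - 7) ≡ 24/25 mod 29. 25⁻¹ ≡ 7 (mod 29), so λ ≡ 23.
  x = λ² - 7 - 3 = 529 - 10 ≡ 26; y = λ·(7 - 26) - 24 ≡ 3. → (26, 3)
5Q: (26, 3) + (3, 19). λ = (19 - 3)/(3 - 26) ≡ 16/6 mod 29. 6⁻¹ ≡ 5 (mod 29), so λ ≡ 22.
  x = λ² - 26 - 3 = 484 - 29 ≡ 20; y = λ·(26 - 20) - 3 ≡ 13. → (20, 13)
6Q: (20, 13) + (3, 19). λ = (19 - 13)/(3 - 20) ≡ 6/12 mod 29. 12⁻¹ ≡ 17 (mod 29), so λ ≡ 15.
  x = λ² - 20 - 3 = 225 - 23 ≡ 28; y = λ·(20 - 28) - 13 ≡ 12. → (28, 12)

(28, 12)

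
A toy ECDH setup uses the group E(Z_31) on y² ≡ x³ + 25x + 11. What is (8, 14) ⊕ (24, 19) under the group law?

(8, 14) + (24, 19). λ = (19 - 14)/(24 - 8) ≡ 5/16 mod 31. 16⁻¹ ≡ 2 (mod 31) since 16·2 = 32 ≡ 1, so λ ≡ 10.
  x = λ² - 8 - 24 = 100 - 32 ≡ 6; y = λ·(8 - 6) - 14 ≡ 6. → (6, 6)

(6, 6)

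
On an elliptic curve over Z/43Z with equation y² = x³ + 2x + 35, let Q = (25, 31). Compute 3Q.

(32, 12)

Repeated addition: build up to 3Q.
2Q: tangent at (25, 31): λ = (3·25² + 2)/(2·31) ≡ 28/19. 19⁻¹ ≡ 34 (mod 43) since 19·34 = 646 ≡ 1, so λ ≡ 28·34 ≡ 6.
  x = λ² - 25 - 25 = 36 - 50 ≡ 29; y = λ·(25 - 29) - 31 ≡ 31. → (29, 31)
3Q: (29, 31) + (25, 31). λ = (31 - 31)/(25 - 29) ≡ 0/39 mod 43. 39⁻¹ ≡ 32 (mod 43), so λ ≡ 0.
  x = λ² - 29 - 25 = 0 - 54 ≡ 32; y = λ·(29 - 32) - 31 ≡ 12. → (32, 12)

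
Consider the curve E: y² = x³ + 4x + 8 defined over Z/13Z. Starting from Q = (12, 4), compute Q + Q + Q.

(6, 12)

Repeated addition: build up to 3Q.
2Q: tangent at (12, 4): λ = (3·12² + 4)/(2·4) ≡ 7/8. 8⁻¹ ≡ 5 (mod 13) since 8·5 = 40 ≡ 1, so λ ≡ 7·5 ≡ 9.
  x = λ² - 12 - 12 = 81 - 24 ≡ 5; y = λ·(12 - 5) - 4 ≡ 7. → (5, 7)
3Q: (5, 7) + (12, 4). λ = (4 - 7)/(12 - 5) ≡ 10/7 mod 13. 7⁻¹ ≡ 2 (mod 13) since 7·2 = 14 ≡ 1, so λ ≡ 7.
  x = λ² - 5 - 12 = 49 - 17 ≡ 6; y = λ·(5 - 6) - 7 ≡ 12. → (6, 12)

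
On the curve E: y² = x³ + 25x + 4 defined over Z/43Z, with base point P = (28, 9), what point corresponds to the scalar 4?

(7, 7)

Double-and-add on 4 = (100)₂. Start with P = (28, 9) for the leading 1-bit.
double: tangent at (28, 9): λ = (3·28² + 25)/(2·9) ≡ 12/18. 18⁻¹ ≡ 12 (mod 43), so λ ≡ 12·12 ≡ 15.
  x = λ² - 28 - 28 = 225 - 56 ≡ 40; y = λ·(28 - 40) - 9 ≡ 26. → (40, 26)
double: tangent at (40, 26): λ = (3·40² + 25)/(2·26) ≡ 9/9. 9⁻¹ ≡ 24 (mod 43), so λ ≡ 9·24 ≡ 1.
  x = λ² - 40 - 40 = 1 - 80 ≡ 7; y = λ·(40 - 7) - 26 ≡ 7. → (7, 7)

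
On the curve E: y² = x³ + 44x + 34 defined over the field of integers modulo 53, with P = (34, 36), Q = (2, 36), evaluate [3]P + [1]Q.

(22, 34)

First 3P:
Repeated addition: build up to 3P.
2P: tangent at (34, 36): λ = (3·34² + 44)/(2·36) ≡ 14/19. 19⁻¹ ≡ 14 (mod 53), so λ ≡ 14·14 ≡ 37.
  x = λ² - 34 - 34 = 1369 - 68 ≡ 29; y = λ·(34 - 29) - 36 ≡ 43. → (29, 43)
3P: (29, 43) + (34, 36). λ = (36 - 43)/(34 - 29) ≡ 46/5 mod 53. 5⁻¹ ≡ 32 (mod 53), so λ ≡ 41.
  x = λ² - 29 - 34 = 1681 - 63 ≡ 28; y = λ·(29 - 28) - 43 ≡ 51. → (28, 51)
3P = (28, 51).
Finally 3P + Q:
(28, 51) + (2, 36). λ = (36 - 51)/(2 - 28) ≡ 38/27 mod 53. 27⁻¹ ≡ 2 (mod 53), so λ ≡ 23.
  x = λ² - 28 - 2 = 529 - 30 ≡ 22; y = λ·(28 - 22) - 51 ≡ 34. → (22, 34)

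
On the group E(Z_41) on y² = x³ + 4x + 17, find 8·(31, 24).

Write P = (31, 24).
Double-and-add on 8 = (1000)₂. Start with P = (31, 24) for the leading 1-bit.
double: tangent at (31, 24): λ = (3·31² + 4)/(2·24) ≡ 17/7. 7⁻¹ ≡ 6 (mod 41) since 7·6 = 42 ≡ 1, so λ ≡ 17·6 ≡ 20.
  x = λ² - 31 - 31 = 400 - 62 ≡ 10; y = λ·(31 - 10) - 24 ≡ 27. → (10, 27)
double: tangent at (10, 27): λ = (3·10² + 4)/(2·27) ≡ 17/13. 13⁻¹ ≡ 19 (mod 41), so λ ≡ 17·19 ≡ 36.
  x = λ² - 10 - 10 = 1296 - 20 ≡ 5; y = λ·(10 - 5) - 27 ≡ 30. → (5, 30)
double: tangent at (5, 30): λ = (3·5² + 4)/(2·30) ≡ 38/19. 19⁻¹ ≡ 13 (mod 41), so λ ≡ 38·13 ≡ 2.
  x = λ² - 5 - 5 = 4 - 10 ≡ 35; y = λ·(5 - 35) - 30 ≡ 33. → (35, 33)

(35, 33)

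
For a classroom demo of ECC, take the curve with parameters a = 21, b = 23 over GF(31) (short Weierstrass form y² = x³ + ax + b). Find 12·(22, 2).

(30, 30)

Write P = (22, 2).
Repeated addition: build up to 12P.
2P: tangent at (22, 2): λ = (3·22² + 21)/(2·2) ≡ 16/4. 4⁻¹ ≡ 8 (mod 31), so λ ≡ 16·8 ≡ 4.
  x = λ² - 22 - 22 = 16 - 44 ≡ 3; y = λ·(22 - 3) - 2 ≡ 12. → (3, 12)
3P: (3, 12) + (22, 2). λ = (2 - 12)/(22 - 3) ≡ 21/19 mod 31. 19⁻¹ ≡ 18 (mod 31) since 19·18 = 342 ≡ 1, so λ ≡ 6.
  x = λ² - 3 - 22 = 36 - 25 ≡ 11; y = λ·(3 - 11) - 12 ≡ 2. → (11, 2)
4P: (11, 2) + (22, 2). λ = (2 - 2)/(22 - 11) ≡ 0/11 mod 31. 11⁻¹ ≡ 17 (mod 31), so λ ≡ 0.
  x = λ² - 11 - 22 = 0 - 33 ≡ 29; y = λ·(11 - 29) - 2 ≡ 29. → (29, 29)
5P: (29, 29) + (22, 2). λ = (2 - 29)/(22 - 29) ≡ 4/24 mod 31. 24⁻¹ ≡ 22 (mod 31), so λ ≡ 26.
  x = λ² - 29 - 22 = 676 - 51 ≡ 5; y = λ·(29 - 5) - 29 ≡ 6. → (5, 6)
6P: (5, 6) + (22, 2). λ = (2 - 6)/(22 - 5) ≡ 27/17 mod 31. 17⁻¹ ≡ 11 (mod 31) since 17·11 = 187 ≡ 1, so λ ≡ 18.
  x = λ² - 5 - 22 = 324 - 27 ≡ 18; y = λ·(5 - 18) - 6 ≡ 8. → (18, 8)
7P: (18, 8) + (22, 2). λ = (2 - 8)/(22 - 18) ≡ 25/4 mod 31. 4⁻¹ ≡ 8 (mod 31) since 4·8 = 32 ≡ 1, so λ ≡ 14.
  x = λ² - 18 - 22 = 196 - 40 ≡ 1; y = λ·(18 - 1) - 8 ≡ 13. → (1, 13)
8P: (1, 13) + (22, 2). λ = (2 - 13)/(22 - 1) ≡ 20/21 mod 31. 21⁻¹ ≡ 3 (mod 31) since 21·3 = 63 ≡ 1, so λ ≡ 29.
  x = λ² - 1 - 22 = 841 - 23 ≡ 12; y = λ·(1 - 12) - 13 ≡ 9. → (12, 9)
9P: (12, 9) + (22, 2). λ = (2 - 9)/(22 - 12) ≡ 24/10 mod 31. 10⁻¹ ≡ 28 (mod 31), so λ ≡ 21.
  x = λ² - 12 - 22 = 441 - 34 ≡ 4; y = λ·(12 - 4) - 9 ≡ 4. → (4, 4)
10P: (4, 4) + (22, 2). λ = (2 - 4)/(22 - 4) ≡ 29/18 mod 31. 18⁻¹ ≡ 19 (mod 31) since 18·19 = 342 ≡ 1, so λ ≡ 24.
  x = λ² - 4 - 22 = 576 - 26 ≡ 23; y = λ·(4 - 23) - 4 ≡ 5. → (23, 5)
11P: (23, 5) + (22, 2). λ = (2 - 5)/(22 - 23) ≡ 28/30 mod 31. 30⁻¹ ≡ 30 (mod 31) since 30·30 = 900 ≡ 1, so λ ≡ 3.
  x = λ² - 23 - 22 = 9 - 45 ≡ 26; y = λ·(23 - 26) - 5 ≡ 17. → (26, 17)
12P: (26, 17) + (22, 2). λ = (2 - 17)/(22 - 26) ≡ 16/27 mod 31. 27⁻¹ ≡ 23 (mod 31), so λ ≡ 27.
  x = λ² - 26 - 22 = 729 - 48 ≡ 30; y = λ·(26 - 30) - 17 ≡ 30. → (30, 30)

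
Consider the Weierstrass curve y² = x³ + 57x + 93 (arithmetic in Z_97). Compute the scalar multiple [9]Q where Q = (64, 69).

(30, 73)

Double-and-add on 9 = (1001)₂. Start with Q = (64, 69) for the leading 1-bit.
double: tangent at (64, 69): λ = (3·64² + 57)/(2·69) ≡ 26/41. 41⁻¹ ≡ 71 (mod 97), so λ ≡ 26·71 ≡ 3.
  x = λ² - 64 - 64 = 9 - 128 ≡ 75; y = λ·(64 - 75) - 69 ≡ 92. → (75, 92)
double: tangent at (75, 92): λ = (3·75² + 57)/(2·92) ≡ 54/87. 87⁻¹ ≡ 29 (mod 97), so λ ≡ 54·29 ≡ 14.
  x = λ² - 75 - 75 = 196 - 150 ≡ 46; y = λ·(75 - 46) - 92 ≡ 23. → (46, 23)
double: tangent at (46, 23): λ = (3·46² + 57)/(2·23) ≡ 3/46. 46⁻¹ ≡ 19 (mod 97) since 46·19 = 874 ≡ 1, so λ ≡ 3·19 ≡ 57.
  x = λ² - 46 - 46 = 3249 - 92 ≡ 53; y = λ·(46 - 53) - 23 ≡ 63. → (53, 63)
add Q: (53, 63) + (64, 69). λ = (69 - 63)/(64 - 53) ≡ 6/11 mod 97. 11⁻¹ ≡ 53 (mod 97), so λ ≡ 27.
  x = λ² - 53 - 64 = 729 - 117 ≡ 30; y = λ·(53 - 30) - 63 ≡ 73. → (30, 73)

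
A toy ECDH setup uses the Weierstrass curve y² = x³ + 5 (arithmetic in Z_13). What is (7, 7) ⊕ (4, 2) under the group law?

(12, 2)

(7, 7) + (4, 2). λ = (2 - 7)/(4 - 7) ≡ 8/10 mod 13. 10⁻¹ ≡ 4 (mod 13), so λ ≡ 6.
  x = λ² - 7 - 4 = 36 - 11 ≡ 12; y = λ·(7 - 12) - 7 ≡ 2. → (12, 2)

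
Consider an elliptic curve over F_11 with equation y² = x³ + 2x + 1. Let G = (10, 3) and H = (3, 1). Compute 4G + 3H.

First 4G:
Double-and-add on 4 = (100)₂. Start with G = (10, 3) for the leading 1-bit.
double: tangent at (10, 3): λ = (3·10² + 2)/(2·3) ≡ 5/6. 6⁻¹ ≡ 2 (mod 11) since 6·2 = 12 ≡ 1, so λ ≡ 5·2 ≡ 10.
  x = λ² - 10 - 10 = 100 - 20 ≡ 3; y = λ·(10 - 3) - 3 ≡ 1. → (3, 1)
double: tangent at (3, 1): λ = (3·3² + 2)/(2·1) ≡ 7/2. 2⁻¹ ≡ 6 (mod 11) since 2·6 = 12 ≡ 1, so λ ≡ 7·6 ≡ 9.
  x = λ² - 3 - 3 = 81 - 6 ≡ 9; y = λ·(3 - 9) - 1 ≡ 0. → (9, 0)
4G = (9, 0).
Next 3H:
Repeated addition: build up to 3H.
2H: tangent at (3, 1): λ = (3·3² + 2)/(2·1) ≡ 7/2. 2⁻¹ ≡ 6 (mod 11) since 2·6 = 12 ≡ 1, so λ ≡ 7·6 ≡ 9.
  x = λ² - 3 - 3 = 81 - 6 ≡ 9; y = λ·(3 - 9) - 1 ≡ 0. → (9, 0)
3H: (9, 0) + (3, 1). λ = (1 - 0)/(3 - 9) ≡ 1/5 mod 11. 5⁻¹ ≡ 9 (mod 11) since 5·9 = 45 ≡ 1, so λ ≡ 9.
  x = λ² - 9 - 3 = 81 - 12 ≡ 3; y = λ·(9 - 3) - 0 ≡ 10. → (3, 10)
3H = (3, 10).
Finally 4G + 3H:
(9, 0) + (3, 10). λ = (10 - 0)/(3 - 9) ≡ 10/5 mod 11. 5⁻¹ ≡ 9 (mod 11) since 5·9 = 45 ≡ 1, so λ ≡ 2.
  x = λ² - 9 - 3 = 4 - 12 ≡ 3; y = λ·(9 - 3) - 0 ≡ 1. → (3, 1)

(3, 1)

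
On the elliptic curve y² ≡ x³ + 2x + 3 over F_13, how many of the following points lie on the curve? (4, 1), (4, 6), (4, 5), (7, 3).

2

(4, 1): 1² ≡ 1, rhs ≡ 10 → off.
(4, 6): 6² ≡ 10, rhs ≡ 10 → on.
(4, 5): 5² ≡ 12, rhs ≡ 10 → off.
(7, 3): 3² ≡ 9, rhs ≡ 9 → on.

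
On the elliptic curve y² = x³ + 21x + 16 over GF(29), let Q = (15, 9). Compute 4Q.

(7, 10)

Double-and-add on 4 = (100)₂. Start with Q = (15, 9) for the leading 1-bit.
double: tangent at (15, 9): λ = (3·15² + 21)/(2·9) ≡ 0/18. 18⁻¹ ≡ 21 (mod 29), so λ ≡ 0·21 ≡ 0.
  x = λ² - 15 - 15 = 0 - 30 ≡ 28; y = λ·(15 - 28) - 9 ≡ 20. → (28, 20)
double: tangent at (28, 20): λ = (3·28² + 21)/(2·20) ≡ 24/11. 11⁻¹ ≡ 8 (mod 29) since 11·8 = 88 ≡ 1, so λ ≡ 24·8 ≡ 18.
  x = λ² - 28 - 28 = 324 - 56 ≡ 7; y = λ·(28 - 7) - 20 ≡ 10. → (7, 10)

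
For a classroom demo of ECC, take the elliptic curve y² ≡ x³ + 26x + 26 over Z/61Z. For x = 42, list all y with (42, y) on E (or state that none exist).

none

x³ + 26x + 26 = 75206 ≡ 54 (mod 61).
54 is a non-residue mod 61; no y exists.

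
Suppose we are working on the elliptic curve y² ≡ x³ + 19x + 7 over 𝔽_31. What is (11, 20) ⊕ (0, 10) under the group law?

(28, 4)

(11, 20) + (0, 10). λ = (10 - 20)/(0 - 11) ≡ 21/20 mod 31. 20⁻¹ ≡ 14 (mod 31) since 20·14 = 280 ≡ 1, so λ ≡ 15.
  x = λ² - 11 - 0 = 225 - 11 ≡ 28; y = λ·(11 - 28) - 20 ≡ 4. → (28, 4)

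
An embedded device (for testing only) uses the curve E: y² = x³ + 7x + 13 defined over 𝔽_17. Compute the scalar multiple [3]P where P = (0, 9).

(6, 13)

Repeated addition: build up to 3P.
2P: tangent at (0, 9): λ = (3·0² + 7)/(2·9) ≡ 7/1. 1⁻¹ ≡ 1 (mod 17), so λ ≡ 7·1 ≡ 7.
  x = λ² - 0 - 0 = 49 - 0 ≡ 15; y = λ·(0 - 15) - 9 ≡ 5. → (15, 5)
3P: (15, 5) + (0, 9). λ = (9 - 5)/(0 - 15) ≡ 4/2 mod 17. 2⁻¹ ≡ 9 (mod 17), so λ ≡ 2.
  x = λ² - 15 - 0 = 4 - 15 ≡ 6; y = λ·(15 - 6) - 5 ≡ 13. → (6, 13)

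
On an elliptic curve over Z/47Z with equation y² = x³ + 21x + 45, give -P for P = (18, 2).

-(18, 2) = (18, -2 mod 47) = (18, 45).

(18, 45)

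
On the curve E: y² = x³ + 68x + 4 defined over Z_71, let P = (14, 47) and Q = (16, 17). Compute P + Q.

(14, 47) + (16, 17). λ = (17 - 47)/(16 - 14) ≡ 41/2 mod 71. 2⁻¹ ≡ 36 (mod 71), so λ ≡ 56.
  x = λ² - 14 - 16 = 3136 - 30 ≡ 53; y = λ·(14 - 53) - 47 ≡ 41. → (53, 41)

(53, 41)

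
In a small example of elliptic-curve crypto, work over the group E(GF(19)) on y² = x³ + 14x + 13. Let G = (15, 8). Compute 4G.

(15, 8)

Double-and-add on 4 = (100)₂. Start with G = (15, 8) for the leading 1-bit.
double: tangent at (15, 8): λ = (3·15² + 14)/(2·8) ≡ 5/16. 16⁻¹ ≡ 6 (mod 19), so λ ≡ 5·6 ≡ 11.
  x = λ² - 15 - 15 = 121 - 30 ≡ 15; y = λ·(15 - 15) - 8 ≡ 11. → (15, 11)
double: tangent at (15, 11): λ = (3·15² + 14)/(2·11) ≡ 5/3. 3⁻¹ ≡ 13 (mod 19) since 3·13 = 39 ≡ 1, so λ ≡ 5·13 ≡ 8.
  x = λ² - 15 - 15 = 64 - 30 ≡ 15; y = λ·(15 - 15) - 11 ≡ 8. → (15, 8)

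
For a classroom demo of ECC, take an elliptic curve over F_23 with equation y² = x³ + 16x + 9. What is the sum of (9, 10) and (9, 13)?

O

The two points share x = 9 and their y-coordinates satisfy 10 + 13 ≡ 0 (mod 23), so they are inverses. Their sum is ∞.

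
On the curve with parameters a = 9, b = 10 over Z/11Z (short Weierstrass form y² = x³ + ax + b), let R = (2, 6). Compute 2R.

tangent at (2, 6): λ = (3·2² + 9)/(2·6) ≡ 10/1. 1⁻¹ ≡ 1 (mod 11), so λ ≡ 10·1 ≡ 10.
  x = λ² - 2 - 2 = 100 - 4 ≡ 8; y = λ·(2 - 8) - 6 ≡ 0. → (8, 0)

(8, 0)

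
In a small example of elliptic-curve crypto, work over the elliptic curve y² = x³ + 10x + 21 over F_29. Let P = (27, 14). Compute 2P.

tangent at (27, 14): λ = (3·27² + 10)/(2·14) ≡ 22/28. 28⁻¹ ≡ 28 (mod 29) since 28·28 = 784 ≡ 1, so λ ≡ 22·28 ≡ 7.
  x = λ² - 27 - 27 = 49 - 54 ≡ 24; y = λ·(27 - 24) - 14 ≡ 7. → (24, 7)

(24, 7)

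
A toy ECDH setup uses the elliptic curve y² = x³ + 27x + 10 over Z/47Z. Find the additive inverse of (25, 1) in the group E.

(25, 46)

-(25, 1) = (25, -1 mod 47) = (25, 46).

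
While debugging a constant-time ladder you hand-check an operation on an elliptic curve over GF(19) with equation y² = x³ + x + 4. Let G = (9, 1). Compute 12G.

Repeated addition: build up to 12G.
2G: tangent at (9, 1): λ = (3·9² + 1)/(2·1) ≡ 16/2. 2⁻¹ ≡ 10 (mod 19) since 2·10 = 20 ≡ 1, so λ ≡ 16·10 ≡ 8.
  x = λ² - 9 - 9 = 64 - 18 ≡ 8; y = λ·(9 - 8) - 1 ≡ 7. → (8, 7)
3G: (8, 7) + (9, 1). λ = (1 - 7)/(9 - 8) ≡ 13/1 mod 19. 1⁻¹ ≡ 1 (mod 19), so λ ≡ 13.
  x = λ² - 8 - 9 = 169 - 17 ≡ 0; y = λ·(8 - 0) - 7 ≡ 2. → (0, 2)
4G: (0, 2) + (9, 1). λ = (1 - 2)/(9 - 0) ≡ 18/9 mod 19. 9⁻¹ ≡ 17 (mod 19) since 9·17 = 153 ≡ 1, so λ ≡ 2.
  x = λ² - 0 - 9 = 4 - 9 ≡ 14; y = λ·(0 - 14) - 2 ≡ 8. → (14, 8)
5G: (14, 8) + (9, 1). λ = (1 - 8)/(9 - 14) ≡ 12/14 mod 19. 14⁻¹ ≡ 15 (mod 19), so λ ≡ 9.
  x = λ² - 14 - 9 = 81 - 23 ≡ 1; y = λ·(14 - 1) - 8 ≡ 14. → (1, 14)
6G: (1, 14) + (9, 1). λ = (1 - 14)/(9 - 1) ≡ 6/8 mod 19. 8⁻¹ ≡ 12 (mod 19), so λ ≡ 15.
  x = λ² - 1 - 9 = 225 - 10 ≡ 6; y = λ·(1 - 6) - 14 ≡ 6. → (6, 6)
7G: (6, 6) + (9, 1). λ = (1 - 6)/(9 - 6) ≡ 14/3 mod 19. 3⁻¹ ≡ 13 (mod 19) since 3·13 = 39 ≡ 1, so λ ≡ 11.
  x = λ² - 6 - 9 = 121 - 15 ≡ 11; y = λ·(6 - 11) - 6 ≡ 15. → (11, 15)
8G: (11, 15) + (9, 1). λ = (1 - 15)/(9 - 11) ≡ 5/17 mod 19. 17⁻¹ ≡ 9 (mod 19) since 17·9 = 153 ≡ 1, so λ ≡ 7.
  x = λ² - 11 - 9 = 49 - 20 ≡ 10; y = λ·(11 - 10) - 15 ≡ 11. → (10, 11)
9G: (10, 11) + (9, 1). λ = (1 - 11)/(9 - 10) ≡ 9/18 mod 19. 18⁻¹ ≡ 18 (mod 19), so λ ≡ 10.
  x = λ² - 10 - 9 = 100 - 19 ≡ 5; y = λ·(10 - 5) - 11 ≡ 1. → (5, 1)
10G: (5, 1) + (9, 1). λ = (1 - 1)/(9 - 5) ≡ 0/4 mod 19. 4⁻¹ ≡ 5 (mod 19), so λ ≡ 0.
  x = λ² - 5 - 9 = 0 - 14 ≡ 5; y = λ·(5 - 5) - 1 ≡ 18. → (5, 18)
11G: (5, 18) + (9, 1). λ = (1 - 18)/(9 - 5) ≡ 2/4 mod 19. 4⁻¹ ≡ 5 (mod 19) since 4·5 = 20 ≡ 1, so λ ≡ 10.
  x = λ² - 5 - 9 = 100 - 14 ≡ 10; y = λ·(5 - 10) - 18 ≡ 8. → (10, 8)
12G: (10, 8) + (9, 1). λ = (1 - 8)/(9 - 10) ≡ 12/18 mod 19. 18⁻¹ ≡ 18 (mod 19) since 18·18 = 324 ≡ 1, so λ ≡ 7.
  x = λ² - 10 - 9 = 49 - 19 ≡ 11; y = λ·(10 - 11) - 8 ≡ 4. → (11, 4)

(11, 4)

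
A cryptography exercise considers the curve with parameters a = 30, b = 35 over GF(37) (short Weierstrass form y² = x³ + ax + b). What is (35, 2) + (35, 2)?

tangent at (35, 2): λ = (3·35² + 30)/(2·2) ≡ 5/4. 4⁻¹ ≡ 28 (mod 37) since 4·28 = 112 ≡ 1, so λ ≡ 5·28 ≡ 29.
  x = λ² - 35 - 35 = 841 - 70 ≡ 31; y = λ·(35 - 31) - 2 ≡ 3. → (31, 3)

(31, 3)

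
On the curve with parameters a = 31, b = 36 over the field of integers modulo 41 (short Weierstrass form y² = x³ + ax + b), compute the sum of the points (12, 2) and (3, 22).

(36, 24)

(12, 2) + (3, 22). λ = (22 - 2)/(3 - 12) ≡ 20/32 mod 41. 32⁻¹ ≡ 9 (mod 41), so λ ≡ 16.
  x = λ² - 12 - 3 = 256 - 15 ≡ 36; y = λ·(12 - 36) - 2 ≡ 24. → (36, 24)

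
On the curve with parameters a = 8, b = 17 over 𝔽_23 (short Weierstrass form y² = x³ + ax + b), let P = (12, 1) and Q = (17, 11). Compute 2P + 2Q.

First 2P:
Repeated addition: build up to 2P.
2P: tangent at (12, 1): λ = (3·12² + 8)/(2·1) ≡ 3/2. 2⁻¹ ≡ 12 (mod 23) since 2·12 = 24 ≡ 1, so λ ≡ 3·12 ≡ 13.
  x = λ² - 12 - 12 = 169 - 24 ≡ 7; y = λ·(12 - 7) - 1 ≡ 18. → (7, 18)
2P = (7, 18).
Next 2Q:
Repeated addition: build up to 2Q.
2Q: tangent at (17, 11): λ = (3·17² + 8)/(2·11) ≡ 1/22. 22⁻¹ ≡ 22 (mod 23) since 22·22 = 484 ≡ 1, so λ ≡ 1·22 ≡ 22.
  x = λ² - 17 - 17 = 484 - 34 ≡ 13; y = λ·(17 - 13) - 11 ≡ 8. → (13, 8)
2Q = (13, 8).
Finally 2P + 2Q:
(7, 18) + (13, 8). λ = (8 - 18)/(13 - 7) ≡ 13/6 mod 23. 6⁻¹ ≡ 4 (mod 23), so λ ≡ 6.
  x = λ² - 7 - 13 = 36 - 20 ≡ 16; y = λ·(7 - 16) - 18 ≡ 20. → (16, 20)

(16, 20)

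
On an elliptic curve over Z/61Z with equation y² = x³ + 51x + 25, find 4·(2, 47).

(49, 8)

Write P = (2, 47).
Repeated addition: build up to 4P.
2P: tangent at (2, 47): λ = (3·2² + 51)/(2·47) ≡ 2/33. 33⁻¹ ≡ 37 (mod 61), so λ ≡ 2·37 ≡ 13.
  x = λ² - 2 - 2 = 169 - 4 ≡ 43; y = λ·(2 - 43) - 47 ≡ 30. → (43, 30)
3P: (43, 30) + (2, 47). λ = (47 - 30)/(2 - 43) ≡ 17/20 mod 61. 20⁻¹ ≡ 58 (mod 61) since 20·58 = 1160 ≡ 1, so λ ≡ 10.
  x = λ² - 43 - 2 = 100 - 45 ≡ 55; y = λ·(43 - 55) - 30 ≡ 33. → (55, 33)
4P: (55, 33) + (2, 47). λ = (47 - 33)/(2 - 55) ≡ 14/8 mod 61. 8⁻¹ ≡ 23 (mod 61), so λ ≡ 17.
  x = λ² - 55 - 2 = 289 - 57 ≡ 49; y = λ·(55 - 49) - 33 ≡ 8. → (49, 8)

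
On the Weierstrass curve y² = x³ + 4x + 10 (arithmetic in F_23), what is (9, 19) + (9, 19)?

(7, 17)

tangent at (9, 19): λ = (3·9² + 4)/(2·19) ≡ 17/15. 15⁻¹ ≡ 20 (mod 23) since 15·20 = 300 ≡ 1, so λ ≡ 17·20 ≡ 18.
  x = λ² - 9 - 9 = 324 - 18 ≡ 7; y = λ·(9 - 7) - 19 ≡ 17. → (7, 17)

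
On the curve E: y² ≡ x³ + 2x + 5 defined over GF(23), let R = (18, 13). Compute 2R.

tangent at (18, 13): λ = (3·18² + 2)/(2·13) ≡ 8/3. 3⁻¹ ≡ 8 (mod 23), so λ ≡ 8·8 ≡ 18.
  x = λ² - 18 - 18 = 324 - 36 ≡ 12; y = λ·(18 - 12) - 13 ≡ 3. → (12, 3)

(12, 3)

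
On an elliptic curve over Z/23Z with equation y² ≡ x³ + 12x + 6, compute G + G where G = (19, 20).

tangent at (19, 20): λ = (3·19² + 12)/(2·20) ≡ 14/17. 17⁻¹ ≡ 19 (mod 23), so λ ≡ 14·19 ≡ 13.
  x = λ² - 19 - 19 = 169 - 38 ≡ 16; y = λ·(19 - 16) - 20 ≡ 19. → (16, 19)

(16, 19)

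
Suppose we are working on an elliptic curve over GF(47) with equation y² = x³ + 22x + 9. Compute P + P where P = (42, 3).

tangent at (42, 3): λ = (3·42² + 22)/(2·3) ≡ 3/6. 6⁻¹ ≡ 8 (mod 47), so λ ≡ 3·8 ≡ 24.
  x = λ² - 42 - 42 = 576 - 84 ≡ 22; y = λ·(42 - 22) - 3 ≡ 7. → (22, 7)

(22, 7)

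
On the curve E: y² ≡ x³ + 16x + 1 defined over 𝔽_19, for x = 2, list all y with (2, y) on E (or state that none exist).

x³ + 16x + 1 = 41 ≡ 3 (mod 19).
3 is a non-residue mod 19; no y exists.

none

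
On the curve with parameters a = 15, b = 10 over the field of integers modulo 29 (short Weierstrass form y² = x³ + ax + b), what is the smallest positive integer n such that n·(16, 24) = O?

2P: tangent at (16, 24): λ = (3·16² + 15)/(2·24) ≡ 0/19. 19⁻¹ ≡ 26 (mod 29) since 19·26 = 494 ≡ 1, so λ ≡ 0·26 ≡ 0.
  x = λ² - 16 - 16 = 0 - 32 ≡ 26; y = λ·(16 - 26) - 24 ≡ 5. → (26, 5)
3P: (26, 5) + (16, 24). λ = (24 - 5)/(16 - 26) ≡ 19/19 mod 29. 19⁻¹ ≡ 26 (mod 29) since 19·26 = 494 ≡ 1, so λ ≡ 1.
  x = λ² - 26 - 16 = 1 - 42 ≡ 17; y = λ·(26 - 17) - 5 ≡ 4. → (17, 4)
4P: (17, 4) + (16, 24). λ = (24 - 4)/(16 - 17) ≡ 20/28 mod 29. 28⁻¹ ≡ 28 (mod 29), so λ ≡ 9.
  x = λ² - 17 - 16 = 81 - 33 ≡ 19; y = λ·(17 - 19) - 4 ≡ 7. → (19, 7)
5P: (19, 7) + (16, 24). λ = (24 - 7)/(16 - 19) ≡ 17/26 mod 29. 26⁻¹ ≡ 19 (mod 29) since 26·19 = 494 ≡ 1, so λ ≡ 4.
  x = λ² - 19 - 16 = 16 - 35 ≡ 10; y = λ·(19 - 10) - 7 ≡ 0. → (10, 0)
6P: (10, 0) + (16, 24). λ = (24 - 0)/(16 - 10) ≡ 24/6 mod 29. 6⁻¹ ≡ 5 (mod 29), so λ ≡ 4.
  x = λ² - 10 - 16 = 16 - 26 ≡ 19; y = λ·(10 - 19) - 0 ≡ 22. → (19, 22)
7P: (19, 22) + (16, 24). λ = (24 - 22)/(16 - 19) ≡ 2/26 mod 29. 26⁻¹ ≡ 19 (mod 29) since 26·19 = 494 ≡ 1, so λ ≡ 9.
  x = λ² - 19 - 16 = 81 - 35 ≡ 17; y = λ·(19 - 17) - 22 ≡ 25. → (17, 25)
8P: (17, 25) + (16, 24). λ = (24 - 25)/(16 - 17) ≡ 28/28 mod 29. 28⁻¹ ≡ 28 (mod 29), so λ ≡ 1.
  x = λ² - 17 - 16 = 1 - 33 ≡ 26; y = λ·(17 - 26) - 25 ≡ 24. → (26, 24)
9P: (26, 24) + (16, 24). λ = (24 - 24)/(16 - 26) ≡ 0/19 mod 29. 19⁻¹ ≡ 26 (mod 29), so λ ≡ 0.
  x = λ² - 26 - 16 = 0 - 42 ≡ 16; y = λ·(26 - 16) - 24 ≡ 5. → (16, 5)
10P: (16, 5) + (16, 24): same x and y₁ ≡ -y₂, so the sum is O.
10P = O, so the order is 10.

10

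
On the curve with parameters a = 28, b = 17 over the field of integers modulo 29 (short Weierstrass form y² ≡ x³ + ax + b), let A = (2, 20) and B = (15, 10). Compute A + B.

(21, 8)

(2, 20) + (15, 10). λ = (10 - 20)/(15 - 2) ≡ 19/13 mod 29. 13⁻¹ ≡ 9 (mod 29) since 13·9 = 117 ≡ 1, so λ ≡ 26.
  x = λ² - 2 - 15 = 676 - 17 ≡ 21; y = λ·(2 - 21) - 20 ≡ 8. → (21, 8)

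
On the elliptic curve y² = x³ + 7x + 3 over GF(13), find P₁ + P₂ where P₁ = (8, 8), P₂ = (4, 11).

(8, 8) + (4, 11). λ = (11 - 8)/(4 - 8) ≡ 3/9 mod 13. 9⁻¹ ≡ 3 (mod 13), so λ ≡ 9.
  x = λ² - 8 - 4 = 81 - 12 ≡ 4; y = λ·(8 - 4) - 8 ≡ 2. → (4, 2)

(4, 2)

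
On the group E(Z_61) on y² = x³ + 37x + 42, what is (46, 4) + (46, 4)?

tangent at (46, 4): λ = (3·46² + 37)/(2·4) ≡ 41/8. 8⁻¹ ≡ 23 (mod 61) since 8·23 = 184 ≡ 1, so λ ≡ 41·23 ≡ 28.
  x = λ² - 46 - 46 = 784 - 92 ≡ 21; y = λ·(46 - 21) - 4 ≡ 25. → (21, 25)

(21, 25)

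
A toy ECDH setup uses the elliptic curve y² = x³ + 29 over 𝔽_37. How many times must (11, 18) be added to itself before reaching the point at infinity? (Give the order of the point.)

2P: tangent at (11, 18): λ = (3·11² + 0)/(2·18) ≡ 30/36. 36⁻¹ ≡ 36 (mod 37), so λ ≡ 30·36 ≡ 7.
  x = λ² - 11 - 11 = 49 - 22 ≡ 27; y = λ·(11 - 27) - 18 ≡ 18. → (27, 18)
3P: (27, 18) + (11, 18). λ = (18 - 18)/(11 - 27) ≡ 0/21 mod 37. 21⁻¹ ≡ 30 (mod 37), so λ ≡ 0.
  x = λ² - 27 - 11 = 0 - 38 ≡ 36; y = λ·(27 - 36) - 18 ≡ 19. → (36, 19)
4P: (36, 19) + (11, 18). λ = (18 - 19)/(11 - 36) ≡ 36/12 mod 37. 12⁻¹ ≡ 34 (mod 37), so λ ≡ 3.
  x = λ² - 36 - 11 = 9 - 47 ≡ 36; y = λ·(36 - 36) - 19 ≡ 18. → (36, 18)
5P: (36, 18) + (11, 18). λ = (18 - 18)/(11 - 36) ≡ 0/12 mod 37. 12⁻¹ ≡ 34 (mod 37), so λ ≡ 0.
  x = λ² - 36 - 11 = 0 - 47 ≡ 27; y = λ·(36 - 27) - 18 ≡ 19. → (27, 19)
6P: (27, 19) + (11, 18). λ = (18 - 19)/(11 - 27) ≡ 36/21 mod 37. 21⁻¹ ≡ 30 (mod 37) since 21·30 = 630 ≡ 1, so λ ≡ 7.
  x = λ² - 27 - 11 = 49 - 38 ≡ 11; y = λ·(27 - 11) - 19 ≡ 19. → (11, 19)
7P: (11, 19) + (11, 18): same x and y₁ ≡ -y₂, so the sum is the point at infinity.
7P = the point at infinity, so the order is 7.

7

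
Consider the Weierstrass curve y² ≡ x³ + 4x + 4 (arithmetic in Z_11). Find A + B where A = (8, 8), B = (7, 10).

(0, 9)

(8, 8) + (7, 10). λ = (10 - 8)/(7 - 8) ≡ 2/10 mod 11. 10⁻¹ ≡ 10 (mod 11), so λ ≡ 9.
  x = λ² - 8 - 7 = 81 - 15 ≡ 0; y = λ·(8 - 0) - 8 ≡ 9. → (0, 9)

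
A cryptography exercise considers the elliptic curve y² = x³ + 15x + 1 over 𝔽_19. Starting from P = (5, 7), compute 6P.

Double-and-add on 6 = (110)₂. Start with P = (5, 7) for the leading 1-bit.
double: tangent at (5, 7): λ = (3·5² + 15)/(2·7) ≡ 14/14. 14⁻¹ ≡ 15 (mod 19) since 14·15 = 210 ≡ 1, so λ ≡ 14·15 ≡ 1.
  x = λ² - 5 - 5 = 1 - 10 ≡ 10; y = λ·(5 - 10) - 7 ≡ 7. → (10, 7)
add P: (10, 7) + (5, 7). λ = (7 - 7)/(5 - 10) ≡ 0/14 mod 19. 14⁻¹ ≡ 15 (mod 19), so λ ≡ 0.
  x = λ² - 10 - 5 = 0 - 15 ≡ 4; y = λ·(10 - 4) - 7 ≡ 12. → (4, 12)
double: tangent at (4, 12): λ = (3·4² + 15)/(2·12) ≡ 6/5. 5⁻¹ ≡ 4 (mod 19) since 5·4 = 20 ≡ 1, so λ ≡ 6·4 ≡ 5.
  x = λ² - 4 - 4 = 25 - 8 ≡ 17; y = λ·(4 - 17) - 12 ≡ 18. → (17, 18)

(17, 18)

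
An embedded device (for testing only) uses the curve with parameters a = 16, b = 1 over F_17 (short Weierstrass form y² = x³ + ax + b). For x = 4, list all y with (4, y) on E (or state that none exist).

x³ + 16x + 1 = 129 ≡ 10 (mod 17).
10 is a non-residue mod 17; no y exists.

none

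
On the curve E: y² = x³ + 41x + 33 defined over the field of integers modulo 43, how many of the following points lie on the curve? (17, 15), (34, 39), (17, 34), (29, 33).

(17, 15): 15² ≡ 10, rhs ≡ 10 → on.
(34, 39): 39² ≡ 16, rhs ≡ 10 → off.
(17, 34): 34² ≡ 38, rhs ≡ 10 → off.
(29, 33): 33² ≡ 14, rhs ≡ 26 → off.

1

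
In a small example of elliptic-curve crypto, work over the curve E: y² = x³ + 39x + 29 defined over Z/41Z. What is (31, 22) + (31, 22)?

tangent at (31, 22): λ = (3·31² + 39)/(2·22) ≡ 11/3. 3⁻¹ ≡ 14 (mod 41), so λ ≡ 11·14 ≡ 31.
  x = λ² - 31 - 31 = 961 - 62 ≡ 38; y = λ·(31 - 38) - 22 ≡ 7. → (38, 7)

(38, 7)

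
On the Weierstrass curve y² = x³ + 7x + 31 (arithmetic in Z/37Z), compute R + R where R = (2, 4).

tangent at (2, 4): λ = (3·2² + 7)/(2·4) ≡ 19/8. 8⁻¹ ≡ 14 (mod 37), so λ ≡ 19·14 ≡ 7.
  x = λ² - 2 - 2 = 49 - 4 ≡ 8; y = λ·(2 - 8) - 4 ≡ 28. → (8, 28)

(8, 28)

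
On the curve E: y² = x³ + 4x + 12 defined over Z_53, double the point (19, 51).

(44, 25)

tangent at (19, 51): λ = (3·19² + 4)/(2·51) ≡ 27/49. 49⁻¹ ≡ 13 (mod 53), so λ ≡ 27·13 ≡ 33.
  x = λ² - 19 - 19 = 1089 - 38 ≡ 44; y = λ·(19 - 44) - 51 ≡ 25. → (44, 25)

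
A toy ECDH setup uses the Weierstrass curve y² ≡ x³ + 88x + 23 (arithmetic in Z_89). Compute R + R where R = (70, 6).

tangent at (70, 6): λ = (3·70² + 88)/(2·6) ≡ 14/12. 12⁻¹ ≡ 52 (mod 89), so λ ≡ 14·52 ≡ 16.
  x = λ² - 70 - 70 = 256 - 140 ≡ 27; y = λ·(70 - 27) - 6 ≡ 59. → (27, 59)

(27, 59)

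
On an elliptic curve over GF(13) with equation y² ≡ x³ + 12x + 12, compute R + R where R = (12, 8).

tangent at (12, 8): λ = (3·12² + 12)/(2·8) ≡ 2/3. 3⁻¹ ≡ 9 (mod 13) since 3·9 = 27 ≡ 1, so λ ≡ 2·9 ≡ 5.
  x = λ² - 12 - 12 = 25 - 24 ≡ 1; y = λ·(12 - 1) - 8 ≡ 8. → (1, 8)

(1, 8)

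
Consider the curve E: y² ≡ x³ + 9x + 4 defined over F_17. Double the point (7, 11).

tangent at (7, 11): λ = (3·7² + 9)/(2·11) ≡ 3/5. 5⁻¹ ≡ 7 (mod 17), so λ ≡ 3·7 ≡ 4.
  x = λ² - 7 - 7 = 16 - 14 ≡ 2; y = λ·(7 - 2) - 11 ≡ 9. → (2, 9)

(2, 9)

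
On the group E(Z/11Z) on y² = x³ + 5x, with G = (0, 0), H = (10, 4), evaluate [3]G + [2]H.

First 3G:
Repeated addition: build up to 3G.
2G: (0, 0) + (0, 0): same x and y₁ ≡ -y₂, so the sum is 𝒪.
3G: 𝒪 + (0, 0) = (0, 0) (identity).
3G = (0, 0).
Next 2H:
Repeated addition: build up to 2H.
2H: tangent at (10, 4): λ = (3·10² + 5)/(2·4) ≡ 8/8. 8⁻¹ ≡ 7 (mod 11), so λ ≡ 8·7 ≡ 1.
  x = λ² - 10 - 10 = 1 - 20 ≡ 3; y = λ·(10 - 3) - 4 ≡ 3. → (3, 3)
2H = (3, 3).
Finally 3G + 2H:
(0, 0) + (3, 3). λ = (3 - 0)/(3 - 0) ≡ 3/3 mod 11. 3⁻¹ ≡ 4 (mod 11) since 3·4 = 12 ≡ 1, so λ ≡ 1.
  x = λ² - 0 - 3 = 1 - 3 ≡ 9; y = λ·(0 - 9) - 0 ≡ 2. → (9, 2)

(9, 2)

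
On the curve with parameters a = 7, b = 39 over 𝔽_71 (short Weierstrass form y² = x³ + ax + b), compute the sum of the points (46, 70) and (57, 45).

(16, 49)

(46, 70) + (57, 45). λ = (45 - 70)/(57 - 46) ≡ 46/11 mod 71. 11⁻¹ ≡ 13 (mod 71) since 11·13 = 143 ≡ 1, so λ ≡ 30.
  x = λ² - 46 - 57 = 900 - 103 ≡ 16; y = λ·(46 - 16) - 70 ≡ 49. → (16, 49)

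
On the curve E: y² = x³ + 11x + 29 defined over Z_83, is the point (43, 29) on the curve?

y² = 29² ≡ 11; x³ + 11x + 29 = 80009 ≡ 80 (mod 83). 11 ≠ 80.

no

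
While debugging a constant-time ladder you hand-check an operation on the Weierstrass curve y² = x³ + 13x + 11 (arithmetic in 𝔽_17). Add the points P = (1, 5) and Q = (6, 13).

(1, 5) + (6, 13). λ = (13 - 5)/(6 - 1) ≡ 8/5 mod 17. 5⁻¹ ≡ 7 (mod 17) since 5·7 = 35 ≡ 1, so λ ≡ 5.
  x = λ² - 1 - 6 = 25 - 7 ≡ 1; y = λ·(1 - 1) - 5 ≡ 12. → (1, 12)

(1, 12)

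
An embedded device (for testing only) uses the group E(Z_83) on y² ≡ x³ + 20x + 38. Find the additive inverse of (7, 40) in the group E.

(7, 43)

-(7, 40) = (7, -40 mod 83) = (7, 43).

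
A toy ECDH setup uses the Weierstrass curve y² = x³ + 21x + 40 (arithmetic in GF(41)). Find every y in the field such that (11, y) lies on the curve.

none

x³ + 21x + 40 = 1602 ≡ 3 (mod 41).
3 is a non-residue mod 41; no y exists.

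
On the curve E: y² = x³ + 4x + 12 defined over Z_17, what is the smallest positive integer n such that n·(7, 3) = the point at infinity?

6

2P: tangent at (7, 3): λ = (3·7² + 4)/(2·3) ≡ 15/6. 6⁻¹ ≡ 3 (mod 17) since 6·3 = 18 ≡ 1, so λ ≡ 15·3 ≡ 11.
  x = λ² - 7 - 7 = 121 - 14 ≡ 5; y = λ·(7 - 5) - 3 ≡ 2. → (5, 2)
3P: (5, 2) + (7, 3). λ = (3 - 2)/(7 - 5) ≡ 1/2 mod 17. 2⁻¹ ≡ 9 (mod 17), so λ ≡ 9.
  x = λ² - 5 - 7 = 81 - 12 ≡ 1; y = λ·(5 - 1) - 2 ≡ 0. → (1, 0)
4P: (1, 0) + (7, 3). λ = (3 - 0)/(7 - 1) ≡ 3/6 mod 17. 6⁻¹ ≡ 3 (mod 17), so λ ≡ 9.
  x = λ² - 1 - 7 = 81 - 8 ≡ 5; y = λ·(1 - 5) - 0 ≡ 15. → (5, 15)
5P: (5, 15) + (7, 3). λ = (3 - 15)/(7 - 5) ≡ 5/2 mod 17. 2⁻¹ ≡ 9 (mod 17), so λ ≡ 11.
  x = λ² - 5 - 7 = 121 - 12 ≡ 7; y = λ·(5 - 7) - 15 ≡ 14. → (7, 14)
6P: (7, 14) + (7, 3): same x and y₁ ≡ -y₂, so the sum is the point at infinity.
6P = the point at infinity, so the order is 6.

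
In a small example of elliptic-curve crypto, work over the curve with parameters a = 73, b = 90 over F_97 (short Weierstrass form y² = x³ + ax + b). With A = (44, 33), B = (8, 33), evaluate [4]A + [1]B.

First 4A:
Repeated addition: build up to 4A.
2A: tangent at (44, 33): λ = (3·44² + 73)/(2·33) ≡ 61/66. 66⁻¹ ≡ 25 (mod 97), so λ ≡ 61·25 ≡ 70.
  x = λ² - 44 - 44 = 4900 - 88 ≡ 59; y = λ·(44 - 59) - 33 ≡ 81. → (59, 81)
3A: (59, 81) + (44, 33). λ = (33 - 81)/(44 - 59) ≡ 49/82 mod 97. 82⁻¹ ≡ 84 (mod 97), so λ ≡ 42.
  x = λ² - 59 - 44 = 1764 - 103 ≡ 12; y = λ·(59 - 12) - 81 ≡ 50. → (12, 50)
4A: (12, 50) + (44, 33). λ = (33 - 50)/(44 - 12) ≡ 80/32 mod 97. 32⁻¹ ≡ 94 (mod 97) since 32·94 = 3008 ≡ 1, so λ ≡ 51.
  x = λ² - 12 - 44 = 2601 - 56 ≡ 23; y = λ·(12 - 23) - 50 ≡ 68. → (23, 68)
4A = (23, 68).
Finally 4A + B:
(23, 68) + (8, 33). λ = (33 - 68)/(8 - 23) ≡ 62/82 mod 97. 82⁻¹ ≡ 84 (mod 97), so λ ≡ 67.
  x = λ² - 23 - 8 = 4489 - 31 ≡ 93; y = λ·(23 - 93) - 68 ≡ 92. → (93, 92)

(93, 92)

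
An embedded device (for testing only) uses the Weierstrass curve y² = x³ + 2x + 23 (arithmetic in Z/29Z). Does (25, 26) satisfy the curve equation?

yes

y² = 26² ≡ 9; x³ + 2x + 23 = 15698 ≡ 9 (mod 29). 9 = 9.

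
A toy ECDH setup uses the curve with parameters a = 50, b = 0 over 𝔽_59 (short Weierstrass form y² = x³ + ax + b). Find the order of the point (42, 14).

2P: tangent at (42, 14): λ = (3·42² + 50)/(2·14) ≡ 32/28. 28⁻¹ ≡ 19 (mod 59), so λ ≡ 32·19 ≡ 18.
  x = λ² - 42 - 42 = 324 - 84 ≡ 4; y = λ·(42 - 4) - 14 ≡ 21. → (4, 21)
3P: (4, 21) + (42, 14). λ = (14 - 21)/(42 - 4) ≡ 52/38 mod 59. 38⁻¹ ≡ 14 (mod 59), so λ ≡ 20.
  x = λ² - 4 - 42 = 400 - 46 ≡ 0; y = λ·(4 - 0) - 21 ≡ 0. → (0, 0)
4P: (0, 0) + (42, 14). λ = (14 - 0)/(42 - 0) ≡ 14/42 mod 59. 42⁻¹ ≡ 52 (mod 59), so λ ≡ 20.
  x = λ² - 0 - 42 = 400 - 42 ≡ 4; y = λ·(0 - 4) - 0 ≡ 38. → (4, 38)
5P: (4, 38) + (42, 14). λ = (14 - 38)/(42 - 4) ≡ 35/38 mod 59. 38⁻¹ ≡ 14 (mod 59), so λ ≡ 18.
  x = λ² - 4 - 42 = 324 - 46 ≡ 42; y = λ·(4 - 42) - 38 ≡ 45. → (42, 45)
6P: (42, 45) + (42, 14): same x and y₁ ≡ -y₂, so the sum is O.
6P = O, so the order is 6.

6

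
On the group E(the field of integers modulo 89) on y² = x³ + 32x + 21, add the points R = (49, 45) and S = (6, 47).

(49, 45) + (6, 47). λ = (47 - 45)/(6 - 49) ≡ 2/46 mod 89. 46⁻¹ ≡ 60 (mod 89) since 46·60 = 2760 ≡ 1, so λ ≡ 31.
  x = λ² - 49 - 6 = 961 - 55 ≡ 16; y = λ·(49 - 16) - 45 ≡ 88. → (16, 88)

(16, 88)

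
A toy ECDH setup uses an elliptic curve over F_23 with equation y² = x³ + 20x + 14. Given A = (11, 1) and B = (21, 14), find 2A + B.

(3, 3)

First 2A:
Repeated addition: build up to 2A.
2A: tangent at (11, 1): λ = (3·11² + 20)/(2·1) ≡ 15/2. 2⁻¹ ≡ 12 (mod 23), so λ ≡ 15·12 ≡ 19.
  x = λ² - 11 - 11 = 361 - 22 ≡ 17; y = λ·(11 - 17) - 1 ≡ 0. → (17, 0)
2A = (17, 0).
Finally 2A + B:
(17, 0) + (21, 14). λ = (14 - 0)/(21 - 17) ≡ 14/4 mod 23. 4⁻¹ ≡ 6 (mod 23), so λ ≡ 15.
  x = λ² - 17 - 21 = 225 - 38 ≡ 3; y = λ·(17 - 3) - 0 ≡ 3. → (3, 3)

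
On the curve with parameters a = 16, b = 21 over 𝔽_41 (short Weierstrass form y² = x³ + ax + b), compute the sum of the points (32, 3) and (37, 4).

(32, 3) + (37, 4). λ = (4 - 3)/(37 - 32) ≡ 1/5 mod 41. 5⁻¹ ≡ 33 (mod 41), so λ ≡ 33.
  x = λ² - 32 - 37 = 1089 - 69 ≡ 36; y = λ·(32 - 36) - 3 ≡ 29. → (36, 29)

(36, 29)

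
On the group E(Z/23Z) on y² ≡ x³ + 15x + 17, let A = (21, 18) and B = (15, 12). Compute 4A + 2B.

First 4A:
Repeated addition: build up to 4A.
2A: tangent at (21, 18): λ = (3·21² + 15)/(2·18) ≡ 4/13. 13⁻¹ ≡ 16 (mod 23), so λ ≡ 4·16 ≡ 18.
  x = λ² - 21 - 21 = 324 - 42 ≡ 6; y = λ·(21 - 6) - 18 ≡ 22. → (6, 22)
3A: (6, 22) + (21, 18). λ = (18 - 22)/(21 - 6) ≡ 19/15 mod 23. 15⁻¹ ≡ 20 (mod 23), so λ ≡ 12.
  x = λ² - 6 - 21 = 144 - 27 ≡ 2; y = λ·(6 - 2) - 22 ≡ 3. → (2, 3)
4A: (2, 3) + (21, 18). λ = (18 - 3)/(21 - 2) ≡ 15/19 mod 23. 19⁻¹ ≡ 17 (mod 23) since 19·17 = 323 ≡ 1, so λ ≡ 2.
  x = λ² - 2 - 21 = 4 - 23 ≡ 4; y = λ·(2 - 4) - 3 ≡ 16. → (4, 16)
4A = (4, 16).
Next 2B:
Repeated addition: build up to 2B.
2B: tangent at (15, 12): λ = (3·15² + 15)/(2·12) ≡ 0/1. 1⁻¹ ≡ 1 (mod 23), so λ ≡ 0·1 ≡ 0.
  x = λ² - 15 - 15 = 0 - 30 ≡ 16; y = λ·(15 - 16) - 12 ≡ 11. → (16, 11)
2B = (16, 11).
Finally 4A + 2B:
(4, 16) + (16, 11). λ = (11 - 16)/(16 - 4) ≡ 18/12 mod 23. 12⁻¹ ≡ 2 (mod 23) since 12·2 = 24 ≡ 1, so λ ≡ 13.
  x = λ² - 4 - 16 = 169 - 20 ≡ 11; y = λ·(4 - 11) - 16 ≡ 8. → (11, 8)

(11, 8)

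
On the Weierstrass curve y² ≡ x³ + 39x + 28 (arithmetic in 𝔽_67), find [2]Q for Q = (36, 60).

tangent at (36, 60): λ = (3·36² + 39)/(2·60) ≡ 41/53. 53⁻¹ ≡ 43 (mod 67), so λ ≡ 41·43 ≡ 21.
  x = λ² - 36 - 36 = 441 - 72 ≡ 34; y = λ·(36 - 34) - 60 ≡ 49. → (34, 49)

(34, 49)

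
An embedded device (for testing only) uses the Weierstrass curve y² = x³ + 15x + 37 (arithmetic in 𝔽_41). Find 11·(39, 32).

Write Q = (39, 32).
Repeated addition: build up to 11Q.
2Q: tangent at (39, 32): λ = (3·39² + 15)/(2·32) ≡ 27/23. 23⁻¹ ≡ 25 (mod 41) since 23·25 = 575 ≡ 1, so λ ≡ 27·25 ≡ 19.
  x = λ² - 39 - 39 = 361 - 78 ≡ 37; y = λ·(39 - 37) - 32 ≡ 6. → (37, 6)
3Q: (37, 6) + (39, 32). λ = (32 - 6)/(39 - 37) ≡ 26/2 mod 41. 2⁻¹ ≡ 21 (mod 41) since 2·21 = 42 ≡ 1, so λ ≡ 13.
  x = λ² - 37 - 39 = 169 - 76 ≡ 11; y = λ·(37 - 11) - 6 ≡ 4. → (11, 4)
4Q: (11, 4) + (39, 32). λ = (32 - 4)/(39 - 11) ≡ 28/28 mod 41. 28⁻¹ ≡ 22 (mod 41) since 28·22 = 616 ≡ 1, so λ ≡ 1.
  x = λ² - 11 - 39 = 1 - 50 ≡ 33; y = λ·(11 - 33) - 4 ≡ 15. → (33, 15)
5Q: (33, 15) + (39, 32). λ = (32 - 15)/(39 - 33) ≡ 17/6 mod 41. 6⁻¹ ≡ 7 (mod 41), so λ ≡ 37.
  x = λ² - 33 - 39 = 1369 - 72 ≡ 26; y = λ·(33 - 26) - 15 ≡ 39. → (26, 39)
6Q: (26, 39) + (39, 32). λ = (32 - 39)/(39 - 26) ≡ 34/13 mod 41. 13⁻¹ ≡ 19 (mod 41), so λ ≡ 31.
  x = λ² - 26 - 39 = 961 - 65 ≡ 35; y = λ·(26 - 35) - 39 ≡ 10. → (35, 10)
7Q: (35, 10) + (39, 32). λ = (32 - 10)/(39 - 35) ≡ 22/4 mod 41. 4⁻¹ ≡ 31 (mod 41) since 4·31 = 124 ≡ 1, so λ ≡ 26.
  x = λ² - 35 - 39 = 676 - 74 ≡ 28; y = λ·(35 - 28) - 10 ≡ 8. → (28, 8)
8Q: (28, 8) + (39, 32). λ = (32 - 8)/(39 - 28) ≡ 24/11 mod 41. 11⁻¹ ≡ 15 (mod 41), so λ ≡ 32.
  x = λ² - 28 - 39 = 1024 - 67 ≡ 14; y = λ·(28 - 14) - 8 ≡ 30. → (14, 30)
9Q: (14, 30) + (39, 32). λ = (32 - 30)/(39 - 14) ≡ 2/25 mod 41. 25⁻¹ ≡ 23 (mod 41), so λ ≡ 5.
  x = λ² - 14 - 39 = 25 - 53 ≡ 13; y = λ·(14 - 13) - 30 ≡ 16. → (13, 16)
10Q: (13, 16) + (39, 32). λ = (32 - 16)/(39 - 13) ≡ 16/26 mod 41. 26⁻¹ ≡ 30 (mod 41), so λ ≡ 29.
  x = λ² - 13 - 39 = 841 - 52 ≡ 10; y = λ·(13 - 10) - 16 ≡ 30. → (10, 30)
11Q: (10, 30) + (39, 32). λ = (32 - 30)/(39 - 10) ≡ 2/29 mod 41. 29⁻¹ ≡ 17 (mod 41), so λ ≡ 34.
  x = λ² - 10 - 39 = 1156 - 49 ≡ 0; y = λ·(10 - 0) - 30 ≡ 23. → (0, 23)

(0, 23)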